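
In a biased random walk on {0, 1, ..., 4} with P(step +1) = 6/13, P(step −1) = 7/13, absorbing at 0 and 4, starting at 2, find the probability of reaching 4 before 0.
P(hit 4 before 0) = (1 − (7/6)^2) / (1 − (7/6)^4) = 36/85

Let u_k denote P(reach 4 before 0 | start at k). Boundary: u_0 = 0, u_4 = 1. Recurrence: u_k = 6/13·u_{k+1} + 7/13·u_{k-1} for 1 ≤ k ≤ 3. Try u_k = A + B·r^k with r = q/p = (7/13)/(6/13) = 7/6. Substitution satisfies the recurrence; boundary conditions give:
  u_k = (1 − r^k) / (1 − r^N) = (1 − (7/6)^2) / (1 − (7/6)^4) = 36/85.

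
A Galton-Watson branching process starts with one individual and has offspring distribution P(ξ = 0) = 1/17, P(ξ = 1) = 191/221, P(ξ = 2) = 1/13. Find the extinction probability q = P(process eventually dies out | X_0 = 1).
q = 13/17

The pgf is f(s) = 1/17 + 191/221·s + 1/13·s². The extinction probability q is the smallest fixed point of f in [0, 1]. Setting s = f(s):
  1/13·s² + (191/221 − 1)·s + 1/17 = 0
  1/13·s² − (1/17 + 1/13)·s + 1/17 = 0
which factors as (s − 1)·(1/13·s − 1/17) = 0, giving roots s = 1 and s = (1/17)/(1/13) = 13/17.
Mean offspring μ = 191/221 + 2·1/13 = 225/221 > 1 (supercritical), so q < 1. The extinction probability is the smaller root: q = (1/17)/(1/13) = 13/17.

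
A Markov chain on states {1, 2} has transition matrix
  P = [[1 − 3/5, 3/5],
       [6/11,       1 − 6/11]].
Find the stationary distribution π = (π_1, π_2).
π_1 = 10/21, π_2 = 11/21

Solve πP = π with π_1 + π_2 = 1. From πP = π: π_1 · (1 − 3/5) + π_2 · 6/11 = π_1 ⇒ π_2 · 6/11 = π_1 · 3/5 ⇒ π_2/π_1 = (3/5)/(6/11) = 11/10. Together with π_1 + π_2 = 1:
  π_1 = (6/11)/(3/5 + 6/11) = (6/11)/(63/55) = 10/21,
  π_2 = (3/5)/(3/5 + 6/11) = (3/5)/(63/55) = 11/21.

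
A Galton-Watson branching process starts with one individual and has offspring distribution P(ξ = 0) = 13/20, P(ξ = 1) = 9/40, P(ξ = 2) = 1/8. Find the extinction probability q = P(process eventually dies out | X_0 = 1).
q = 1

Mean offspring μ = 0·13/20 + 1·9/40 + 2·1/8 = 19/40 ≤ 1. For μ ≤ 1 with offspring not concentrated at 1, the Galton-Watson process goes extinct almost surely, so q = 1.
(Algebraic check: The pgf is f(s) = 13/20 + 9/40·s + 1/8·s². The extinction probability q is the smallest fixed point of f in [0, 1]. Setting s = f(s):
  1/8·s² + (9/40 − 1)·s + 13/20 = 0
  1/8·s² − (13/20 + 1/8)·s + 13/20 = 0
which factors as (s − 1)·(1/8·s − 13/20) = 0, giving roots s = 1 and s = (13/20)/(1/8) = 26/5. Since 26/5 ≥ 1, the smallest root in [0, 1] is s = 1.)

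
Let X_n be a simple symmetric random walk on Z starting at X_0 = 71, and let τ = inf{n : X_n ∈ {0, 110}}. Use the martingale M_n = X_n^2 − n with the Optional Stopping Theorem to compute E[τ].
E[τ] = 2769

M_n = X_n^2 − n is a martingale (since E[X_{n+1}^2 | F_n] = X_n^2 + 1). By OST (τ has finite mean in a bounded region), E[M_τ] = E[M_0] = X_0^2 − 0 = 71^2 = 5041. Also E[M_τ] = E[X_τ^2] − E[τ]. The walk exits at 0 or 110, with P(hit 110 first) = 71/110, so E[X_τ^2] = 110^2 · 71/110 + 0 = 7810. Thus E[τ] = E[X_τ^2] − E[M_τ] = 7810 − 5041 = 2769 = 71(110 − 71) = 2769.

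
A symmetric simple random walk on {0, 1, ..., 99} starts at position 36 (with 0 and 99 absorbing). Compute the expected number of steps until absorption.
E[τ | X_0 = 36] = 2268

Let v_k = E[τ | X_0 = k]. Boundary: v_0 = v_99 = 0. Recurrence: v_k = 1 + (v_{k-1} + v_{k+1})/2 for 1 ≤ k ≤ 98. The particular solution to v_k − (v_{k-1} + v_{k+1})/2 = 1 is v_k = −k^2. Adding homogeneous solution A + B k and matching boundaries gives v_k = k (99 − k). Substituting k = 36: v_36 = 36 · 63 = 2268.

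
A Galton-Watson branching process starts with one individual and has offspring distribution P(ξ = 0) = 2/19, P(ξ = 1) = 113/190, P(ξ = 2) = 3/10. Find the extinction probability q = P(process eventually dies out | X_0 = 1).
q = 20/57

The pgf is f(s) = 2/19 + 113/190·s + 3/10·s². The extinction probability q is the smallest fixed point of f in [0, 1]. Setting s = f(s):
  3/10·s² + (113/190 − 1)·s + 2/19 = 0
  3/10·s² − (2/19 + 3/10)·s + 2/19 = 0
which factors as (s − 1)·(3/10·s − 2/19) = 0, giving roots s = 1 and s = (2/19)/(3/10) = 20/57.
Mean offspring μ = 113/190 + 2·3/10 = 227/190 > 1 (supercritical), so q < 1. The extinction probability is the smaller root: q = (2/19)/(3/10) = 20/57.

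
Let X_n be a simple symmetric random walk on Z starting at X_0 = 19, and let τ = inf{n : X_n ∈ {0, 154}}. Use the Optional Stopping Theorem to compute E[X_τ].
E[X_τ] = 19

X_n is a martingale and τ is a bounded-mean stopping time (indeed τ is finite a.s. with bounded expectation since the walk is in a bounded region). By the OST, E[X_τ] = E[X_0] = 19. Equivalently: E[X_τ] = 154 · P(hit 154 first) + 0 · P(hit 0 first) = 154 · (19/154) = 19.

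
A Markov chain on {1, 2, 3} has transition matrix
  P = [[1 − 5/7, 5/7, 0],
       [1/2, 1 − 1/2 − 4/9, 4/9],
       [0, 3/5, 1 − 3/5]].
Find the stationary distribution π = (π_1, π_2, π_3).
π = (189/659, 270/659, 200/659)

This is a birth-death chain on three states, which satisfies detailed balance: π_1 · P_{12} = π_2 · P_{21} and π_2 · P_{23} = π_3 · P_{32}.
From π_1 · 5/7 = π_2 · 1/2: π_2/π_1 = (5/7)/(1/2) = 10/7.
From π_2 · 4/9 = π_3 · 3/5: π_3/π_2 = (4/9)/(3/5) = 20/27.
Take π_1 proportional to 1; then unnormalized π = (1, 10/7, 200/189). Normalize by dividing by the sum 659/189:
  π = (189/659, 270/659, 200/659).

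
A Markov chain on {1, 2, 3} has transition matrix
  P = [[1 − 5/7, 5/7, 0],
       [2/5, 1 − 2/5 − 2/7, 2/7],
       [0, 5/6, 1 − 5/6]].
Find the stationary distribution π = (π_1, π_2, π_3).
π = (98/333, 175/333, 20/111)

This is a birth-death chain on three states, which satisfies detailed balance: π_1 · P_{12} = π_2 · P_{21} and π_2 · P_{23} = π_3 · P_{32}.
From π_1 · 5/7 = π_2 · 2/5: π_2/π_1 = (5/7)/(2/5) = 25/14.
From π_2 · 2/7 = π_3 · 5/6: π_3/π_2 = (2/7)/(5/6) = 12/35.
Take π_1 proportional to 1; then unnormalized π = (1, 25/14, 30/49). Normalize by dividing by the sum 333/98:
  π = (98/333, 175/333, 20/111).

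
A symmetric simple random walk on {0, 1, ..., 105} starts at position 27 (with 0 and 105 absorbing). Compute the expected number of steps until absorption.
E[τ | X_0 = 27] = 2106

Let v_k = E[τ | X_0 = k]. Boundary: v_0 = v_105 = 0. Recurrence: v_k = 1 + (v_{k-1} + v_{k+1})/2 for 1 ≤ k ≤ 104. The particular solution to v_k − (v_{k-1} + v_{k+1})/2 = 1 is v_k = −k^2. Adding homogeneous solution A + B k and matching boundaries gives v_k = k (105 − k). Substituting k = 27: v_27 = 27 · 78 = 2106.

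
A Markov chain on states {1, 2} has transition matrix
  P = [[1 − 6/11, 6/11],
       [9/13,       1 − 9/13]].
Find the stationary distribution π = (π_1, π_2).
π_1 = 33/59, π_2 = 26/59

Solve πP = π with π_1 + π_2 = 1. From πP = π: π_1 · (1 − 6/11) + π_2 · 9/13 = π_1 ⇒ π_2 · 9/13 = π_1 · 6/11 ⇒ π_2/π_1 = (6/11)/(9/13) = 26/33. Together with π_1 + π_2 = 1:
  π_1 = (9/13)/(6/11 + 9/13) = (9/13)/(177/143) = 33/59,
  π_2 = (6/11)/(6/11 + 9/13) = (6/11)/(177/143) = 26/59.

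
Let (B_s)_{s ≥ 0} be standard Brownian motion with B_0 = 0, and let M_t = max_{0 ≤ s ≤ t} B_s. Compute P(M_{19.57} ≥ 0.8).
P(M_{19.57} ≥ 0.8) = 2·P(B_{19.57} ≥ 0.8) = 2(1 − Φ(0.8/√19.57)) ≈ 0.8565

By the reflection principle for Brownian motion, P(M_t ≥ a) = 2 · P(B_t ≥ a) for a ≥ 0. Since B_t ~ N(0, t), P(B_t ≥ 0.8) = 1 − Φ(0.8/√t) = 1 − Φ(0.8/√19.57) = 1 − Φ(0.1808). So
  P(M_{19.57} ≥ 0.8) = 2(1 − Φ(0.1808)) ≈ 0.8565.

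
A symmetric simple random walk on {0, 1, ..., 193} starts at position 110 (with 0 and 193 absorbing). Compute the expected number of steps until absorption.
E[τ | X_0 = 110] = 9130

Let v_k = E[τ | X_0 = k]. Boundary: v_0 = v_193 = 0. Recurrence: v_k = 1 + (v_{k-1} + v_{k+1})/2 for 1 ≤ k ≤ 192. The particular solution to v_k − (v_{k-1} + v_{k+1})/2 = 1 is v_k = −k^2. Adding homogeneous solution A + B k and matching boundaries gives v_k = k (193 − k). Substituting k = 110: v_110 = 110 · 83 = 9130.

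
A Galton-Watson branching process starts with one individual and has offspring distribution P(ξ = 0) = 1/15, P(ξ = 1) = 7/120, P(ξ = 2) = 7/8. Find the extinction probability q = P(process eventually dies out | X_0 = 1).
q = 8/105

The pgf is f(s) = 1/15 + 7/120·s + 7/8·s². The extinction probability q is the smallest fixed point of f in [0, 1]. Setting s = f(s):
  7/8·s² + (7/120 − 1)·s + 1/15 = 0
  7/8·s² − (1/15 + 7/8)·s + 1/15 = 0
which factors as (s − 1)·(7/8·s − 1/15) = 0, giving roots s = 1 and s = (1/15)/(7/8) = 8/105.
Mean offspring μ = 7/120 + 2·7/8 = 217/120 > 1 (supercritical), so q < 1. The extinction probability is the smaller root: q = (1/15)/(7/8) = 8/105.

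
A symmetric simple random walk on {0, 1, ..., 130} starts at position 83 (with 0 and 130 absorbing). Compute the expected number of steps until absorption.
E[τ | X_0 = 83] = 3901

Let v_k = E[τ | X_0 = k]. Boundary: v_0 = v_130 = 0. Recurrence: v_k = 1 + (v_{k-1} + v_{k+1})/2 for 1 ≤ k ≤ 129. The particular solution to v_k − (v_{k-1} + v_{k+1})/2 = 1 is v_k = −k^2. Adding homogeneous solution A + B k and matching boundaries gives v_k = k (130 − k). Substituting k = 83: v_83 = 83 · 47 = 3901.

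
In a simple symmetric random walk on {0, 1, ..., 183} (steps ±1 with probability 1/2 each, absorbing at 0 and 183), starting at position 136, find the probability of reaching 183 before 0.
P(hit 183 before 0) = 136/183

Let u_k = P(hit 183 before 0 | start at k). Then u_0 = 0, u_183 = 1, and u_k = u_{k-1}/2 + u_{k+1}/2 for 1 ≤ k ≤ 182. This harmonic recurrence is solved by u_k = k/183, giving u_136 = 136/183.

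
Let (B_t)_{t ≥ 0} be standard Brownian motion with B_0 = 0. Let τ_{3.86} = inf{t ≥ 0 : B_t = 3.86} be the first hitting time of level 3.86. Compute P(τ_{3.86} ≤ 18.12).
P(τ_{3.86} ≤ 18.12) = 2(1 − Φ(3.86/√18.12)) = 2(1 − Φ(0.9068)) ≈ 0.3645

By the reflection principle for standard BM, P(τ_b ≤ t) = 2 · P(B_t ≥ b). Since B_t ~ N(0, t), P(B_t ≥ 3.86) = 1 − Φ(3.86/√t) = 1 − Φ(3.86/√18.12) = 1 − Φ(0.9068) ≈ 0.18226. Doubling: P(τ_{3.86} ≤ 18.12) ≈ 2 · 0.18226 = 0.36452 ≈ 0.3645.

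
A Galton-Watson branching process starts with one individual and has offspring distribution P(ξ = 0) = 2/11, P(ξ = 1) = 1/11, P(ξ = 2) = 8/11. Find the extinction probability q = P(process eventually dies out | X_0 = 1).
q = 1/4

The pgf is f(s) = 2/11 + 1/11·s + 8/11·s². The extinction probability q is the smallest fixed point of f in [0, 1]. Setting s = f(s):
  8/11·s² + (1/11 − 1)·s + 2/11 = 0
  8/11·s² − (2/11 + 8/11)·s + 2/11 = 0
which factors as (s − 1)·(8/11·s − 2/11) = 0, giving roots s = 1 and s = (2/11)/(8/11) = 1/4.
Mean offspring μ = 1/11 + 2·8/11 = 17/11 > 1 (supercritical), so q < 1. The extinction probability is the smaller root: q = (2/11)/(8/11) = 1/4.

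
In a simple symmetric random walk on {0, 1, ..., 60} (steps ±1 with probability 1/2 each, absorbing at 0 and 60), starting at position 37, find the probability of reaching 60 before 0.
P(hit 60 before 0) = 37/60

Let u_k = P(hit 60 before 0 | start at k). Then u_0 = 0, u_60 = 1, and u_k = u_{k-1}/2 + u_{k+1}/2 for 1 ≤ k ≤ 59. This harmonic recurrence is solved by u_k = k/60, giving u_37 = 37/60.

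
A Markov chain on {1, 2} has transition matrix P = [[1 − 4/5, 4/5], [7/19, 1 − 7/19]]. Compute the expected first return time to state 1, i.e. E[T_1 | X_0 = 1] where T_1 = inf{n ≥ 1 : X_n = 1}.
E[T_1 | X_0 = 1] = 1/π_1 = 111/35

For an irreducible recurrent Markov chain with stationary distribution π, E[T_i | X_0 = i] = 1/π_i (Kac's formula). Here π_1 = (7/19)/(4/5 + 7/19) = (7/19)/(111/95) = 35/111, so E[T_1 | X_0 = 1] = 1/π_1 = (4/5 + 7/19)/(7/19) = (111/95)/(7/19) = 111/35.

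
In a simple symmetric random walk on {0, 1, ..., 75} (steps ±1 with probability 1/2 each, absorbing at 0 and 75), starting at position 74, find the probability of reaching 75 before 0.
P(hit 75 before 0) = 74/75

Let u_k = P(hit 75 before 0 | start at k). Then u_0 = 0, u_75 = 1, and u_k = u_{k-1}/2 + u_{k+1}/2 for 1 ≤ k ≤ 74. This harmonic recurrence is solved by u_k = k/75, giving u_74 = 74/75.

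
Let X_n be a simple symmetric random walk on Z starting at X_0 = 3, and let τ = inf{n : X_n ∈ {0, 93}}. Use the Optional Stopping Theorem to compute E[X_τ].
E[X_τ] = 3

X_n is a martingale and τ is a bounded-mean stopping time (indeed τ is finite a.s. with bounded expectation since the walk is in a bounded region). By the OST, E[X_τ] = E[X_0] = 3. Equivalently: E[X_τ] = 93 · P(hit 93 first) + 0 · P(hit 0 first) = 93 · (3/93) = 3.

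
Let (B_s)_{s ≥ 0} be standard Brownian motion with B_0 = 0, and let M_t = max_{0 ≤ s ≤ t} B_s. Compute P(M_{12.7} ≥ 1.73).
P(M_{12.7} ≥ 1.73) = 2·P(B_{12.7} ≥ 1.73) = 2(1 − Φ(1.73/√12.7)) ≈ 0.6274

By the reflection principle for Brownian motion, P(M_t ≥ a) = 2 · P(B_t ≥ a) for a ≥ 0. Since B_t ~ N(0, t), P(B_t ≥ 1.73) = 1 − Φ(1.73/√t) = 1 − Φ(1.73/√12.7) = 1 − Φ(0.4854). So
  P(M_{12.7} ≥ 1.73) = 2(1 − Φ(0.4854)) ≈ 0.6274.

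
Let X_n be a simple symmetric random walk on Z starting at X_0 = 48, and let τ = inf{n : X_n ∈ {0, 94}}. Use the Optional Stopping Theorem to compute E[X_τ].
E[X_τ] = 48

X_n is a martingale and τ is a bounded-mean stopping time (indeed τ is finite a.s. with bounded expectation since the walk is in a bounded region). By the OST, E[X_τ] = E[X_0] = 48. Equivalently: E[X_τ] = 94 · P(hit 94 first) + 0 · P(hit 0 first) = 94 · (48/94) = 48.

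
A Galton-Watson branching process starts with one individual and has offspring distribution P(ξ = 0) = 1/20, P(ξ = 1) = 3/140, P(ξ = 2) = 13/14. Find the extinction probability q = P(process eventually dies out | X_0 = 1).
q = 7/130

The pgf is f(s) = 1/20 + 3/140·s + 13/14·s². The extinction probability q is the smallest fixed point of f in [0, 1]. Setting s = f(s):
  13/14·s² + (3/140 − 1)·s + 1/20 = 0
  13/14·s² − (1/20 + 13/14)·s + 1/20 = 0
which factors as (s − 1)·(13/14·s − 1/20) = 0, giving roots s = 1 and s = (1/20)/(13/14) = 7/130.
Mean offspring μ = 3/140 + 2·13/14 = 263/140 > 1 (supercritical), so q < 1. The extinction probability is the smaller root: q = (1/20)/(13/14) = 7/130.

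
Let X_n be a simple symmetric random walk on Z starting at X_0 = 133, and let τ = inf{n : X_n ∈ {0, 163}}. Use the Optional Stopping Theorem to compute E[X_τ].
E[X_τ] = 133

X_n is a martingale and τ is a bounded-mean stopping time (indeed τ is finite a.s. with bounded expectation since the walk is in a bounded region). By the OST, E[X_τ] = E[X_0] = 133. Equivalently: E[X_τ] = 163 · P(hit 163 first) + 0 · P(hit 0 first) = 163 · (133/163) = 133.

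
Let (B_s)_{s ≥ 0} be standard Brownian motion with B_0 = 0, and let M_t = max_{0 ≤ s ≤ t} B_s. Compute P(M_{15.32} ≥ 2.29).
P(M_{15.32} ≥ 2.29) = 2·P(B_{15.32} ≥ 2.29) = 2(1 − Φ(2.29/√15.32)) ≈ 0.5585

By the reflection principle for Brownian motion, P(M_t ≥ a) = 2 · P(B_t ≥ a) for a ≥ 0. Since B_t ~ N(0, t), P(B_t ≥ 2.29) = 1 − Φ(2.29/√t) = 1 − Φ(2.29/√15.32) = 1 − Φ(0.5851). So
  P(M_{15.32} ≥ 2.29) = 2(1 − Φ(0.5851)) ≈ 0.5585.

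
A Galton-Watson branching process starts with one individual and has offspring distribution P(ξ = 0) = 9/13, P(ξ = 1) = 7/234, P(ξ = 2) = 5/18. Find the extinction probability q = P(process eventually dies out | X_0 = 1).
q = 1

Mean offspring μ = 0·9/13 + 1·7/234 + 2·5/18 = 137/234 ≤ 1. For μ ≤ 1 with offspring not concentrated at 1, the Galton-Watson process goes extinct almost surely, so q = 1.
(Algebraic check: The pgf is f(s) = 9/13 + 7/234·s + 5/18·s². The extinction probability q is the smallest fixed point of f in [0, 1]. Setting s = f(s):
  5/18·s² + (7/234 − 1)·s + 9/13 = 0
  5/18·s² − (9/13 + 5/18)·s + 9/13 = 0
which factors as (s − 1)·(5/18·s − 9/13) = 0, giving roots s = 1 and s = (9/13)/(5/18) = 162/65. Since 162/65 ≥ 1, the smallest root in [0, 1] is s = 1.)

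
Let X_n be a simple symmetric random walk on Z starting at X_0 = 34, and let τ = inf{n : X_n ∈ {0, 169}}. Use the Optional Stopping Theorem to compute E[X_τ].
E[X_τ] = 34

X_n is a martingale and τ is a bounded-mean stopping time (indeed τ is finite a.s. with bounded expectation since the walk is in a bounded region). By the OST, E[X_τ] = E[X_0] = 34. Equivalently: E[X_τ] = 169 · P(hit 169 first) + 0 · P(hit 0 first) = 169 · (34/169) = 34.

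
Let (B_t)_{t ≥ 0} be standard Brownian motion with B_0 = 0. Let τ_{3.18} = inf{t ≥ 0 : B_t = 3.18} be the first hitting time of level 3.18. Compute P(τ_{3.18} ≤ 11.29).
P(τ_{3.18} ≤ 11.29) = 2(1 − Φ(3.18/√11.29)) = 2(1 − Φ(0.9464)) ≈ 0.3439

By the reflection principle for standard BM, P(τ_b ≤ t) = 2 · P(B_t ≥ b). Since B_t ~ N(0, t), P(B_t ≥ 3.18) = 1 − Φ(3.18/√t) = 1 − Φ(3.18/√11.29) = 1 − Φ(0.9464) ≈ 0.17197. Doubling: P(τ_{3.18} ≤ 11.29) ≈ 2 · 0.17197 = 0.34394 ≈ 0.3439.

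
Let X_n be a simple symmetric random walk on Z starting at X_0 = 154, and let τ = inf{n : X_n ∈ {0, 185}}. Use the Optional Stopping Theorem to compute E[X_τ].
E[X_τ] = 154

X_n is a martingale and τ is a bounded-mean stopping time (indeed τ is finite a.s. with bounded expectation since the walk is in a bounded region). By the OST, E[X_τ] = E[X_0] = 154. Equivalently: E[X_τ] = 185 · P(hit 185 first) + 0 · P(hit 0 first) = 185 · (154/185) = 154.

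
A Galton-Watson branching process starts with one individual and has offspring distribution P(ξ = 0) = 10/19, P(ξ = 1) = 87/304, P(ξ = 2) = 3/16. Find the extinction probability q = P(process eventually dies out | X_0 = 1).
q = 1

Mean offspring μ = 0·10/19 + 1·87/304 + 2·3/16 = 201/304 ≤ 1. For μ ≤ 1 with offspring not concentrated at 1, the Galton-Watson process goes extinct almost surely, so q = 1.
(Algebraic check: The pgf is f(s) = 10/19 + 87/304·s + 3/16·s². The extinction probability q is the smallest fixed point of f in [0, 1]. Setting s = f(s):
  3/16·s² + (87/304 − 1)·s + 10/19 = 0
  3/16·s² − (10/19 + 3/16)·s + 10/19 = 0
which factors as (s − 1)·(3/16·s − 10/19) = 0, giving roots s = 1 and s = (10/19)/(3/16) = 160/57. Since 160/57 ≥ 1, the smallest root in [0, 1] is s = 1.)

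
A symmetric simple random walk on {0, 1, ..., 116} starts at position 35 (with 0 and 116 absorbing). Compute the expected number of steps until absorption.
E[τ | X_0 = 35] = 2835

Let v_k = E[τ | X_0 = k]. Boundary: v_0 = v_116 = 0. Recurrence: v_k = 1 + (v_{k-1} + v_{k+1})/2 for 1 ≤ k ≤ 115. The particular solution to v_k − (v_{k-1} + v_{k+1})/2 = 1 is v_k = −k^2. Adding homogeneous solution A + B k and matching boundaries gives v_k = k (116 − k). Substituting k = 35: v_35 = 35 · 81 = 2835.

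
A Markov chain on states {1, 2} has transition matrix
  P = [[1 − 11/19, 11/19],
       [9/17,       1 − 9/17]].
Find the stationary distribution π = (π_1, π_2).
π_1 = 171/358, π_2 = 187/358

Solve πP = π with π_1 + π_2 = 1. From πP = π: π_1 · (1 − 11/19) + π_2 · 9/17 = π_1 ⇒ π_2 · 9/17 = π_1 · 11/19 ⇒ π_2/π_1 = (11/19)/(9/17) = 187/171. Together with π_1 + π_2 = 1:
  π_1 = (9/17)/(11/19 + 9/17) = (9/17)/(358/323) = 171/358,
  π_2 = (11/19)/(11/19 + 9/17) = (11/19)/(358/323) = 187/358.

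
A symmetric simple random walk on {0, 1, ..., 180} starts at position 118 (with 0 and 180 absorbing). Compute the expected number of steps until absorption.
E[τ | X_0 = 118] = 7316

Let v_k = E[τ | X_0 = k]. Boundary: v_0 = v_180 = 0. Recurrence: v_k = 1 + (v_{k-1} + v_{k+1})/2 for 1 ≤ k ≤ 179. The particular solution to v_k − (v_{k-1} + v_{k+1})/2 = 1 is v_k = −k^2. Adding homogeneous solution A + B k and matching boundaries gives v_k = k (180 − k). Substituting k = 118: v_118 = 118 · 62 = 7316.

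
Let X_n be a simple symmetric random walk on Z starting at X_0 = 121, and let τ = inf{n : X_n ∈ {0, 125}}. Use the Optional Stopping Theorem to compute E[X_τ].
E[X_τ] = 121

X_n is a martingale and τ is a bounded-mean stopping time (indeed τ is finite a.s. with bounded expectation since the walk is in a bounded region). By the OST, E[X_τ] = E[X_0] = 121. Equivalently: E[X_τ] = 125 · P(hit 125 first) + 0 · P(hit 0 first) = 125 · (121/125) = 121.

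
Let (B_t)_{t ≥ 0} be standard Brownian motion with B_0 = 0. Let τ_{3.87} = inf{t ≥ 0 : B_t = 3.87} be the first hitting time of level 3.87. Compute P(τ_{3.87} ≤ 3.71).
P(τ_{3.87} ≤ 3.71) = 2(1 − Φ(3.87/√3.71)) = 2(1 − Φ(2.0092)) ≈ 0.0445

By the reflection principle for standard BM, P(τ_b ≤ t) = 2 · P(B_t ≥ b). Since B_t ~ N(0, t), P(B_t ≥ 3.87) = 1 − Φ(3.87/√t) = 1 − Φ(3.87/√3.71) = 1 − Φ(2.0092) ≈ 0.02226. Doubling: P(τ_{3.87} ≤ 3.71) ≈ 2 · 0.02226 = 0.04452 ≈ 0.0445.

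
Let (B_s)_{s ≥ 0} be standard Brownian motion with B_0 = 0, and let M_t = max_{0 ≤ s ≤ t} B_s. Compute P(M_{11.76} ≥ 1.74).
P(M_{11.76} ≥ 1.74) = 2·P(B_{11.76} ≥ 1.74) = 2(1 − Φ(1.74/√11.76)) ≈ 0.6119

By the reflection principle for Brownian motion, P(M_t ≥ a) = 2 · P(B_t ≥ a) for a ≥ 0. Since B_t ~ N(0, t), P(B_t ≥ 1.74) = 1 − Φ(1.74/√t) = 1 − Φ(1.74/√11.76) = 1 − Φ(0.5074). So
  P(M_{11.76} ≥ 1.74) = 2(1 − Φ(0.5074)) ≈ 0.6119.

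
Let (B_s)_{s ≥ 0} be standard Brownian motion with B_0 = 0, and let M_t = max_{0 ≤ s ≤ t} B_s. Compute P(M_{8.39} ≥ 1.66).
P(M_{8.39} ≥ 1.66) = 2·P(B_{8.39} ≥ 1.66) = 2(1 − Φ(1.66/√8.39)) ≈ 0.5666

By the reflection principle for Brownian motion, P(M_t ≥ a) = 2 · P(B_t ≥ a) for a ≥ 0. Since B_t ~ N(0, t), P(B_t ≥ 1.66) = 1 − Φ(1.66/√t) = 1 − Φ(1.66/√8.39) = 1 − Φ(0.5731). So
  P(M_{8.39} ≥ 1.66) = 2(1 − Φ(0.5731)) ≈ 0.5666.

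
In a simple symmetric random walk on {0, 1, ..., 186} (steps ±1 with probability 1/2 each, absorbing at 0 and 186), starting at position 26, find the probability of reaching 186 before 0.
P(hit 186 before 0) = 26/186 = 13/93

Let u_k = P(hit 186 before 0 | start at k). Then u_0 = 0, u_186 = 1, and u_k = u_{k-1}/2 + u_{k+1}/2 for 1 ≤ k ≤ 185. This harmonic recurrence is solved by u_k = k/186, giving u_26 = 26/186 = 13/93.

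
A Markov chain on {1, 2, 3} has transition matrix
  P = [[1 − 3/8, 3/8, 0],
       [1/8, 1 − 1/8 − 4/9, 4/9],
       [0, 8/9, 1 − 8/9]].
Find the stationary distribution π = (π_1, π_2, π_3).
π = (2/11, 6/11, 3/11)

This is a birth-death chain on three states, which satisfies detailed balance: π_1 · P_{12} = π_2 · P_{21} and π_2 · P_{23} = π_3 · P_{32}.
From π_1 · 3/8 = π_2 · 1/8: π_2/π_1 = (3/8)/(1/8) = 3.
From π_2 · 4/9 = π_3 · 8/9: π_3/π_2 = (4/9)/(8/9) = 1/2.
Take π_1 proportional to 1; then unnormalized π = (1, 3, 3/2). Normalize by dividing by the sum 11/2:
  π = (2/11, 6/11, 3/11).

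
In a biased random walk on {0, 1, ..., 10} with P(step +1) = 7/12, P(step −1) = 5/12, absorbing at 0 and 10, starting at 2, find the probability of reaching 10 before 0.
P(hit 10 before 0) = (1 − (5/7)^2) / (1 − (5/7)^10) = 5764801/11362901

Let u_k denote P(reach 10 before 0 | start at k). Boundary: u_0 = 0, u_10 = 1. Recurrence: u_k = 7/12·u_{k+1} + 5/12·u_{k-1} for 1 ≤ k ≤ 9. Try u_k = A + B·r^k with r = q/p = (5/12)/(7/12) = 5/7. Substitution satisfies the recurrence; boundary conditions give:
  u_k = (1 − r^k) / (1 − r^N) = (1 − (5/7)^2) / (1 − (5/7)^10) = 5764801/11362901.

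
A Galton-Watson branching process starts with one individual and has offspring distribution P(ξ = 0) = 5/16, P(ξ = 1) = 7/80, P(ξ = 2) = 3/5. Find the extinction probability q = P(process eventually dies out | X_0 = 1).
q = 25/48

The pgf is f(s) = 5/16 + 7/80·s + 3/5·s². The extinction probability q is the smallest fixed point of f in [0, 1]. Setting s = f(s):
  3/5·s² + (7/80 − 1)·s + 5/16 = 0
  3/5·s² − (5/16 + 3/5)·s + 5/16 = 0
which factors as (s − 1)·(3/5·s − 5/16) = 0, giving roots s = 1 and s = (5/16)/(3/5) = 25/48.
Mean offspring μ = 7/80 + 2·3/5 = 103/80 > 1 (supercritical), so q < 1. The extinction probability is the smaller root: q = (5/16)/(3/5) = 25/48.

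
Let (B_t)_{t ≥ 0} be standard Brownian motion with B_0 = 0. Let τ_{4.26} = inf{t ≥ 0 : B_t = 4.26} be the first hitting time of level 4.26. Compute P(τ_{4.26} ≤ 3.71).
P(τ_{4.26} ≤ 3.71) = 2(1 − Φ(4.26/√3.71)) = 2(1 − Φ(2.2117)) ≈ 0.0270

By the reflection principle for standard BM, P(τ_b ≤ t) = 2 · P(B_t ≥ b). Since B_t ~ N(0, t), P(B_t ≥ 4.26) = 1 − Φ(4.26/√t) = 1 − Φ(4.26/√3.71) = 1 − Φ(2.2117) ≈ 0.01349. Doubling: P(τ_{4.26} ≤ 3.71) ≈ 2 · 0.01349 = 0.02698 ≈ 0.0270.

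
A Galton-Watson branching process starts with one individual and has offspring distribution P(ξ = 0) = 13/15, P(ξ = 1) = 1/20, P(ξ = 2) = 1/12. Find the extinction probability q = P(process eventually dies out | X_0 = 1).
q = 1

Mean offspring μ = 0·13/15 + 1·1/20 + 2·1/12 = 13/60 ≤ 1. For μ ≤ 1 with offspring not concentrated at 1, the Galton-Watson process goes extinct almost surely, so q = 1.
(Algebraic check: The pgf is f(s) = 13/15 + 1/20·s + 1/12·s². The extinction probability q is the smallest fixed point of f in [0, 1]. Setting s = f(s):
  1/12·s² + (1/20 − 1)·s + 13/15 = 0
  1/12·s² − (13/15 + 1/12)·s + 13/15 = 0
which factors as (s − 1)·(1/12·s − 13/15) = 0, giving roots s = 1 and s = (13/15)/(1/12) = 52/5. Since 52/5 ≥ 1, the smallest root in [0, 1] is s = 1.)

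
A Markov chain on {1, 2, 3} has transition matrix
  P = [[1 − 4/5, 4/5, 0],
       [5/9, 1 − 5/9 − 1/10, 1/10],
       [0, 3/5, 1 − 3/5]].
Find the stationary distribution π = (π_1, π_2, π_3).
π = (25/67, 36/67, 6/67)

This is a birth-death chain on three states, which satisfies detailed balance: π_1 · P_{12} = π_2 · P_{21} and π_2 · P_{23} = π_3 · P_{32}.
From π_1 · 4/5 = π_2 · 5/9: π_2/π_1 = (4/5)/(5/9) = 36/25.
From π_2 · 1/10 = π_3 · 3/5: π_3/π_2 = (1/10)/(3/5) = 1/6.
Take π_1 proportional to 1; then unnormalized π = (1, 36/25, 6/25). Normalize by dividing by the sum 67/25:
  π = (25/67, 36/67, 6/67).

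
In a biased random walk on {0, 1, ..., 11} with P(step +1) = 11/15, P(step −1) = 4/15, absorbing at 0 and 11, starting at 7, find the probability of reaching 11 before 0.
P(hit 11 before 0) = (1 − (4/11)^7) / (1 − (4/11)^11) = 40724541781/40758210901

Let u_k denote P(reach 11 before 0 | start at k). Boundary: u_0 = 0, u_11 = 1. Recurrence: u_k = 11/15·u_{k+1} + 4/15·u_{k-1} for 1 ≤ k ≤ 10. Try u_k = A + B·r^k with r = q/p = (4/15)/(11/15) = 4/11. Substitution satisfies the recurrence; boundary conditions give:
  u_k = (1 − r^k) / (1 − r^N) = (1 − (4/11)^7) / (1 − (4/11)^11) = 40724541781/40758210901.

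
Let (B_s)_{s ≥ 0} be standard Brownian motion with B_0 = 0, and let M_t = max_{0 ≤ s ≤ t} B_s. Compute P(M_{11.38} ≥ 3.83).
P(M_{11.38} ≥ 3.83) = 2·P(B_{11.38} ≥ 3.83) = 2(1 − Φ(3.83/√11.38)) ≈ 0.2562

By the reflection principle for Brownian motion, P(M_t ≥ a) = 2 · P(B_t ≥ a) for a ≥ 0. Since B_t ~ N(0, t), P(B_t ≥ 3.83) = 1 − Φ(3.83/√t) = 1 − Φ(3.83/√11.38) = 1 − Φ(1.1353). So
  P(M_{11.38} ≥ 3.83) = 2(1 − Φ(1.1353)) ≈ 0.2562.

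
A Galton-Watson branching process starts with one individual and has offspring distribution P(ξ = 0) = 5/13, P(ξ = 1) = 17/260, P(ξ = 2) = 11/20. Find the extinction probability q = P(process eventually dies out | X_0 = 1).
q = 100/143

The pgf is f(s) = 5/13 + 17/260·s + 11/20·s². The extinction probability q is the smallest fixed point of f in [0, 1]. Setting s = f(s):
  11/20·s² + (17/260 − 1)·s + 5/13 = 0
  11/20·s² − (5/13 + 11/20)·s + 5/13 = 0
which factors as (s − 1)·(11/20·s − 5/13) = 0, giving roots s = 1 and s = (5/13)/(11/20) = 100/143.
Mean offspring μ = 17/260 + 2·11/20 = 303/260 > 1 (supercritical), so q < 1. The extinction probability is the smaller root: q = (5/13)/(11/20) = 100/143.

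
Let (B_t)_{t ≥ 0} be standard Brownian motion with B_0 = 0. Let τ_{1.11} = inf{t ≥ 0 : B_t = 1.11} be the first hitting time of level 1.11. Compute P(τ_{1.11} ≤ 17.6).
P(τ_{1.11} ≤ 17.6) = 2(1 − Φ(1.11/√17.6)) = 2(1 − Φ(0.2646)) ≈ 0.7913

By the reflection principle for standard BM, P(τ_b ≤ t) = 2 · P(B_t ≥ b). Since B_t ~ N(0, t), P(B_t ≥ 1.11) = 1 − Φ(1.11/√t) = 1 − Φ(1.11/√17.6) = 1 − Φ(0.2646) ≈ 0.39566. Doubling: P(τ_{1.11} ≤ 17.6) ≈ 2 · 0.39566 = 0.79132 ≈ 0.7913.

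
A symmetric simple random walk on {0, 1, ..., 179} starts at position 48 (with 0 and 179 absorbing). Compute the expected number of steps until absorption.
E[τ | X_0 = 48] = 6288

Let v_k = E[τ | X_0 = k]. Boundary: v_0 = v_179 = 0. Recurrence: v_k = 1 + (v_{k-1} + v_{k+1})/2 for 1 ≤ k ≤ 178. The particular solution to v_k − (v_{k-1} + v_{k+1})/2 = 1 is v_k = −k^2. Adding homogeneous solution A + B k and matching boundaries gives v_k = k (179 − k). Substituting k = 48: v_48 = 48 · 131 = 6288.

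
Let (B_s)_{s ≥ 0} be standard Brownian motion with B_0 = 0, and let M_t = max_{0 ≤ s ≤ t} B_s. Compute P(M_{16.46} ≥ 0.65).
P(M_{16.46} ≥ 0.65) = 2·P(B_{16.46} ≥ 0.65) = 2(1 − Φ(0.65/√16.46)) ≈ 0.8727

By the reflection principle for Brownian motion, P(M_t ≥ a) = 2 · P(B_t ≥ a) for a ≥ 0. Since B_t ~ N(0, t), P(B_t ≥ 0.65) = 1 − Φ(0.65/√t) = 1 − Φ(0.65/√16.46) = 1 − Φ(0.1602). So
  P(M_{16.46} ≥ 0.65) = 2(1 − Φ(0.1602)) ≈ 0.8727.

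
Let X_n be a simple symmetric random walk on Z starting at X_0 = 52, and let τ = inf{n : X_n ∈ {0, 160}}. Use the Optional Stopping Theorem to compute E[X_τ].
E[X_τ] = 52

X_n is a martingale and τ is a bounded-mean stopping time (indeed τ is finite a.s. with bounded expectation since the walk is in a bounded region). By the OST, E[X_τ] = E[X_0] = 52. Equivalently: E[X_τ] = 160 · P(hit 160 first) + 0 · P(hit 0 first) = 160 · (52/160) = 52.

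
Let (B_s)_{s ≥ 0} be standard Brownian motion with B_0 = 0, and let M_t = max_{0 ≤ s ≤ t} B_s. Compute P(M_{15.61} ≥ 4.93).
P(M_{15.61} ≥ 4.93) = 2·P(B_{15.61} ≥ 4.93) = 2(1 − Φ(4.93/√15.61)) ≈ 0.2121

By the reflection principle for Brownian motion, P(M_t ≥ a) = 2 · P(B_t ≥ a) for a ≥ 0. Since B_t ~ N(0, t), P(B_t ≥ 4.93) = 1 − Φ(4.93/√t) = 1 − Φ(4.93/√15.61) = 1 − Φ(1.2478). So
  P(M_{15.61} ≥ 4.93) = 2(1 − Φ(1.2478)) ≈ 0.2121.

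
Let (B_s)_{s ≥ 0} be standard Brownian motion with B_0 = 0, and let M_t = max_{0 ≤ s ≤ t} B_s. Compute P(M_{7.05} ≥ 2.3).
P(M_{7.05} ≥ 2.3) = 2·P(B_{7.05} ≥ 2.3) = 2(1 − Φ(2.3/√7.05)) ≈ 0.3864

By the reflection principle for Brownian motion, P(M_t ≥ a) = 2 · P(B_t ≥ a) for a ≥ 0. Since B_t ~ N(0, t), P(B_t ≥ 2.3) = 1 − Φ(2.3/√t) = 1 − Φ(2.3/√7.05) = 1 − Φ(0.8662). So
  P(M_{7.05} ≥ 2.3) = 2(1 − Φ(0.8662)) ≈ 0.3864.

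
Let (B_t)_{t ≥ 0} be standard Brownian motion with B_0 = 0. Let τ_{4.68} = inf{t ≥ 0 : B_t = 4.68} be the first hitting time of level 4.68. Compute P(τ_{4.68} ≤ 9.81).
P(τ_{4.68} ≤ 9.81) = 2(1 − Φ(4.68/√9.81)) = 2(1 − Φ(1.4942)) ≈ 0.1351

By the reflection principle for standard BM, P(τ_b ≤ t) = 2 · P(B_t ≥ b). Since B_t ~ N(0, t), P(B_t ≥ 4.68) = 1 − Φ(4.68/√t) = 1 − Φ(4.68/√9.81) = 1 − Φ(1.4942) ≈ 0.06756. Doubling: P(τ_{4.68} ≤ 9.81) ≈ 2 · 0.06756 = 0.13512 ≈ 0.1351.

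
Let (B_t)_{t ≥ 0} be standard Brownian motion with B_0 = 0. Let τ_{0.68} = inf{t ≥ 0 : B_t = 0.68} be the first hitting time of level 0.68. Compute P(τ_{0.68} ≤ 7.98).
P(τ_{0.68} ≤ 7.98) = 2(1 − Φ(0.68/√7.98)) = 2(1 − Φ(0.2407)) ≈ 0.8098

By the reflection principle for standard BM, P(τ_b ≤ t) = 2 · P(B_t ≥ b). Since B_t ~ N(0, t), P(B_t ≥ 0.68) = 1 − Φ(0.68/√t) = 1 − Φ(0.68/√7.98) = 1 − Φ(0.2407) ≈ 0.40489. Doubling: P(τ_{0.68} ≤ 7.98) ≈ 2 · 0.40489 = 0.80978 ≈ 0.8098.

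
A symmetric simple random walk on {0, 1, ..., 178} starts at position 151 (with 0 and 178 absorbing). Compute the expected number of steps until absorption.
E[τ | X_0 = 151] = 4077

Let v_k = E[τ | X_0 = k]. Boundary: v_0 = v_178 = 0. Recurrence: v_k = 1 + (v_{k-1} + v_{k+1})/2 for 1 ≤ k ≤ 177. The particular solution to v_k − (v_{k-1} + v_{k+1})/2 = 1 is v_k = −k^2. Adding homogeneous solution A + B k and matching boundaries gives v_k = k (178 − k). Substituting k = 151: v_151 = 151 · 27 = 4077.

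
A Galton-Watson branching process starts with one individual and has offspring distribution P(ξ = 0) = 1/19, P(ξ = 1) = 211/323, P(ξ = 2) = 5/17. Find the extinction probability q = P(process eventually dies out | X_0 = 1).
q = 17/95

The pgf is f(s) = 1/19 + 211/323·s + 5/17·s². The extinction probability q is the smallest fixed point of f in [0, 1]. Setting s = f(s):
  5/17·s² + (211/323 − 1)·s + 1/19 = 0
  5/17·s² − (1/19 + 5/17)·s + 1/19 = 0
which factors as (s − 1)·(5/17·s − 1/19) = 0, giving roots s = 1 and s = (1/19)/(5/17) = 17/95.
Mean offspring μ = 211/323 + 2·5/17 = 401/323 > 1 (supercritical), so q < 1. The extinction probability is the smaller root: q = (1/19)/(5/17) = 17/95.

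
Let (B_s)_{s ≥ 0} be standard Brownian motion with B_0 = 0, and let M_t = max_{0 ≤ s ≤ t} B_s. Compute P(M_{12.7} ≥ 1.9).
P(M_{12.7} ≥ 1.9) = 2·P(B_{12.7} ≥ 1.9) = 2(1 − Φ(1.9/√12.7)) ≈ 0.5939

By the reflection principle for Brownian motion, P(M_t ≥ a) = 2 · P(B_t ≥ a) for a ≥ 0. Since B_t ~ N(0, t), P(B_t ≥ 1.9) = 1 − Φ(1.9/√t) = 1 − Φ(1.9/√12.7) = 1 − Φ(0.5332). So
  P(M_{12.7} ≥ 1.9) = 2(1 − Φ(0.5332)) ≈ 0.5939.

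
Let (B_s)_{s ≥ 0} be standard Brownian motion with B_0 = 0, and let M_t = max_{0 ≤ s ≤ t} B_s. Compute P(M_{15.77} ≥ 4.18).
P(M_{15.77} ≥ 4.18) = 2·P(B_{15.77} ≥ 4.18) = 2(1 − Φ(4.18/√15.77)) ≈ 0.2925

By the reflection principle for Brownian motion, P(M_t ≥ a) = 2 · P(B_t ≥ a) for a ≥ 0. Since B_t ~ N(0, t), P(B_t ≥ 4.18) = 1 − Φ(4.18/√t) = 1 − Φ(4.18/√15.77) = 1 − Φ(1.0526). So
  P(M_{15.77} ≥ 4.18) = 2(1 − Φ(1.0526)) ≈ 0.2925.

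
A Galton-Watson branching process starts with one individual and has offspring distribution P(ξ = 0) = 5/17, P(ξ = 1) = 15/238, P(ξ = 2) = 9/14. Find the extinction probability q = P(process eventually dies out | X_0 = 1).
q = 70/153

The pgf is f(s) = 5/17 + 15/238·s + 9/14·s². The extinction probability q is the smallest fixed point of f in [0, 1]. Setting s = f(s):
  9/14·s² + (15/238 − 1)·s + 5/17 = 0
  9/14·s² − (5/17 + 9/14)·s + 5/17 = 0
which factors as (s − 1)·(9/14·s − 5/17) = 0, giving roots s = 1 and s = (5/17)/(9/14) = 70/153.
Mean offspring μ = 15/238 + 2·9/14 = 321/238 > 1 (supercritical), so q < 1. The extinction probability is the smaller root: q = (5/17)/(9/14) = 70/153.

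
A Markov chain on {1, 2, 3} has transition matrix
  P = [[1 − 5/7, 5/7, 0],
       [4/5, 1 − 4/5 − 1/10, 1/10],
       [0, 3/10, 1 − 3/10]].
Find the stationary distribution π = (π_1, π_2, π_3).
π = (21/46, 75/184, 25/184)

This is a birth-death chain on three states, which satisfies detailed balance: π_1 · P_{12} = π_2 · P_{21} and π_2 · P_{23} = π_3 · P_{32}.
From π_1 · 5/7 = π_2 · 4/5: π_2/π_1 = (5/7)/(4/5) = 25/28.
From π_2 · 1/10 = π_3 · 3/10: π_3/π_2 = (1/10)/(3/10) = 1/3.
Take π_1 proportional to 1; then unnormalized π = (1, 25/28, 25/84). Normalize by dividing by the sum 46/21:
  π = (21/46, 75/184, 25/184).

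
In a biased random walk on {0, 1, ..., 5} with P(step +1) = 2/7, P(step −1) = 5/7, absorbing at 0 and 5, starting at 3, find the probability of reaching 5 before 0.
P(hit 5 before 0) = (1 − (5/2)^3) / (1 − (5/2)^5) = 156/1031

Let u_k denote P(reach 5 before 0 | start at k). Boundary: u_0 = 0, u_5 = 1. Recurrence: u_k = 2/7·u_{k+1} + 5/7·u_{k-1} for 1 ≤ k ≤ 4. Try u_k = A + B·r^k with r = q/p = (5/7)/(2/7) = 5/2. Substitution satisfies the recurrence; boundary conditions give:
  u_k = (1 − r^k) / (1 − r^N) = (1 − (5/2)^3) / (1 − (5/2)^5) = 156/1031.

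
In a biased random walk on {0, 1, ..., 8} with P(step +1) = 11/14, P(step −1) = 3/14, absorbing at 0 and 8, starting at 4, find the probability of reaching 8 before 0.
P(hit 8 before 0) = (1 − (3/11)^4) / (1 − (3/11)^8) = 14641/14722

Let u_k denote P(reach 8 before 0 | start at k). Boundary: u_0 = 0, u_8 = 1. Recurrence: u_k = 11/14·u_{k+1} + 3/14·u_{k-1} for 1 ≤ k ≤ 7. Try u_k = A + B·r^k with r = q/p = (3/14)/(11/14) = 3/11. Substitution satisfies the recurrence; boundary conditions give:
  u_k = (1 − r^k) / (1 − r^N) = (1 − (3/11)^4) / (1 − (3/11)^8) = 14641/14722.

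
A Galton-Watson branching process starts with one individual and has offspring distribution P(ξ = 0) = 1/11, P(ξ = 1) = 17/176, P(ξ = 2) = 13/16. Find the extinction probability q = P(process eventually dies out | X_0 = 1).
q = 16/143

The pgf is f(s) = 1/11 + 17/176·s + 13/16·s². The extinction probability q is the smallest fixed point of f in [0, 1]. Setting s = f(s):
  13/16·s² + (17/176 − 1)·s + 1/11 = 0
  13/16·s² − (1/11 + 13/16)·s + 1/11 = 0
which factors as (s − 1)·(13/16·s − 1/11) = 0, giving roots s = 1 and s = (1/11)/(13/16) = 16/143.
Mean offspring μ = 17/176 + 2·13/16 = 303/176 > 1 (supercritical), so q < 1. The extinction probability is the smaller root: q = (1/11)/(13/16) = 16/143.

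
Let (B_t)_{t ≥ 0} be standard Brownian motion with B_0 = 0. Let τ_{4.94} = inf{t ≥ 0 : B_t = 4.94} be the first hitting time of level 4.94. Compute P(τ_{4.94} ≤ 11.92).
P(τ_{4.94} ≤ 11.92) = 2(1 − Φ(4.94/√11.92)) = 2(1 − Φ(1.4308)) ≈ 0.1525

By the reflection principle for standard BM, P(τ_b ≤ t) = 2 · P(B_t ≥ b). Since B_t ~ N(0, t), P(B_t ≥ 4.94) = 1 − Φ(4.94/√t) = 1 − Φ(4.94/√11.92) = 1 − Φ(1.4308) ≈ 0.07624. Doubling: P(τ_{4.94} ≤ 11.92) ≈ 2 · 0.07624 = 0.15248 ≈ 0.1525.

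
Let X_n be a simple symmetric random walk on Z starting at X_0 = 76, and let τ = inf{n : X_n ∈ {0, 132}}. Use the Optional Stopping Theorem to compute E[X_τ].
E[X_τ] = 76

X_n is a martingale and τ is a bounded-mean stopping time (indeed τ is finite a.s. with bounded expectation since the walk is in a bounded region). By the OST, E[X_τ] = E[X_0] = 76. Equivalently: E[X_τ] = 132 · P(hit 132 first) + 0 · P(hit 0 first) = 132 · (76/132) = 76.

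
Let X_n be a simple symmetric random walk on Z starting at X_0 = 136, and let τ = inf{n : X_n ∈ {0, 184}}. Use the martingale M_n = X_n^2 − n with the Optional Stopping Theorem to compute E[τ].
E[τ] = 6528

M_n = X_n^2 − n is a martingale (since E[X_{n+1}^2 | F_n] = X_n^2 + 1). By OST (τ has finite mean in a bounded region), E[M_τ] = E[M_0] = X_0^2 − 0 = 136^2 = 18496. Also E[M_τ] = E[X_τ^2] − E[τ]. The walk exits at 0 or 184, with P(hit 184 first) = 136/184, so E[X_τ^2] = 184^2 · 136/184 + 0 = 25024. Thus E[τ] = E[X_τ^2] − E[M_τ] = 25024 − 18496 = 6528 = 136(184 − 136) = 6528.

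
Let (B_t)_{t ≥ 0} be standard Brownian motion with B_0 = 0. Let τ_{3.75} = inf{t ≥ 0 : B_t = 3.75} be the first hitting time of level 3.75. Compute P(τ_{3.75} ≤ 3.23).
P(τ_{3.75} ≤ 3.23) = 2(1 − Φ(3.75/√3.23)) = 2(1 − Φ(2.0866)) ≈ 0.0369

By the reflection principle for standard BM, P(τ_b ≤ t) = 2 · P(B_t ≥ b). Since B_t ~ N(0, t), P(B_t ≥ 3.75) = 1 − Φ(3.75/√t) = 1 − Φ(3.75/√3.23) = 1 − Φ(2.0866) ≈ 0.01846. Doubling: P(τ_{3.75} ≤ 3.23) ≈ 2 · 0.01846 = 0.03692 ≈ 0.0369.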